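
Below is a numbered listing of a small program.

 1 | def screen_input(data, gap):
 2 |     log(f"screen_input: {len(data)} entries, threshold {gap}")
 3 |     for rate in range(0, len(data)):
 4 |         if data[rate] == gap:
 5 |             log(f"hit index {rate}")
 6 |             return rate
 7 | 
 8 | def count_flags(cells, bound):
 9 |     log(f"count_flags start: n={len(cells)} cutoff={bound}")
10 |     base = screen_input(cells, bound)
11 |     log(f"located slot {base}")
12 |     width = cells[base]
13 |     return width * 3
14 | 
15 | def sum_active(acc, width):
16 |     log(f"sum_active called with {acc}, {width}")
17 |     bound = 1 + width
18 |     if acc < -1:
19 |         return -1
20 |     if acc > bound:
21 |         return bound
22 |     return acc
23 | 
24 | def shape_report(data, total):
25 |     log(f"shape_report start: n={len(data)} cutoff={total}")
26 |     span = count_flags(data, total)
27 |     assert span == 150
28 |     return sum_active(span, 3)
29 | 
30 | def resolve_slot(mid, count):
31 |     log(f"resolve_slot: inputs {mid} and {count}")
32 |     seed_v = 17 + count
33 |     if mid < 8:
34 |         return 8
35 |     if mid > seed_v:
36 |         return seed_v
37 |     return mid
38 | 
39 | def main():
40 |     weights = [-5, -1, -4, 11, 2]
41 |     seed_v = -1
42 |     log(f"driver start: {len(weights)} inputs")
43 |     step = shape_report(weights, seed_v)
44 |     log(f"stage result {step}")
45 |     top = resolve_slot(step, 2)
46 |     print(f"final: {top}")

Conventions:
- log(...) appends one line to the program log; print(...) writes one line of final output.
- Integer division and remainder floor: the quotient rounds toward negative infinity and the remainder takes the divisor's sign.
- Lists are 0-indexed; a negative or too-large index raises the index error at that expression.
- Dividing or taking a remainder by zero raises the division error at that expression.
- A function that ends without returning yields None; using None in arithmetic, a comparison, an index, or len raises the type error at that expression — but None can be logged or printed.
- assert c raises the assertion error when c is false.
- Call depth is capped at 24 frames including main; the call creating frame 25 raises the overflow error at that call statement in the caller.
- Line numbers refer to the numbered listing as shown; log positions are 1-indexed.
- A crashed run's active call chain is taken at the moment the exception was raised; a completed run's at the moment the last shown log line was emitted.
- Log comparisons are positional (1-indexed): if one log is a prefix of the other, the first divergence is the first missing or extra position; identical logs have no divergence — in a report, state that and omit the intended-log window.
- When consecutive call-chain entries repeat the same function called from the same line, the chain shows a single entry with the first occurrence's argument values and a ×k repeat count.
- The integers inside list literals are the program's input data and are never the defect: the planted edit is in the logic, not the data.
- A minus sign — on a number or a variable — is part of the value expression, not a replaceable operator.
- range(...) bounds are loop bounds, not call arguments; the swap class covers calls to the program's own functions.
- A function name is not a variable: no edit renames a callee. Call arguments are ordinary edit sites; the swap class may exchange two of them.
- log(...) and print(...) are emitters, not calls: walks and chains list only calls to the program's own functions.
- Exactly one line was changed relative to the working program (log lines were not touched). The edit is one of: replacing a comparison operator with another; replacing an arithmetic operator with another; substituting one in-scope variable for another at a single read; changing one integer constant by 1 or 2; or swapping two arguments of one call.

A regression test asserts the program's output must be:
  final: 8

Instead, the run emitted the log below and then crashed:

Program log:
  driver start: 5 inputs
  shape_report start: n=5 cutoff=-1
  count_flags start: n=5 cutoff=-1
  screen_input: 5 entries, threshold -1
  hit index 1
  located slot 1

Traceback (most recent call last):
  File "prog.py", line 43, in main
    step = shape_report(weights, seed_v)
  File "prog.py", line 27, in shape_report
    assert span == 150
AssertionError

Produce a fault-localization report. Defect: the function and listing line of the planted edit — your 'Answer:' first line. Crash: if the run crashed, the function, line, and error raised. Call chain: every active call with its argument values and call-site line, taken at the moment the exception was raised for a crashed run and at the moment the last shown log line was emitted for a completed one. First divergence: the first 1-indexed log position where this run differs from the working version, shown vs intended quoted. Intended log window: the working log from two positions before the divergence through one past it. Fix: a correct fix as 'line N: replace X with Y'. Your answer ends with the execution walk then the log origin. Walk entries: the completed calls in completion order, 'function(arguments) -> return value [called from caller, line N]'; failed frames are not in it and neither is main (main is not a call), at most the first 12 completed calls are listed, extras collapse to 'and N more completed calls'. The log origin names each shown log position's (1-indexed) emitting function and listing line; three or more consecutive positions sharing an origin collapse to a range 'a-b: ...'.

Answer: the defect is in shape_report at line 27.
Key fact: A complete run would log 'sum_active called with -3, 3' next, but this one stopped at 6 lines.
Crash: shape_report, line 27, AssertionError.
Call chain: main -> shape_report([-5, -1, -4, 11, 2], -1) (called at line 43).
First divergence: position 7; the shown log stops at 6 lines while the working version next logs 'sum_active called with -3, 3'.
Intended log window:
  5: hit index 1
  6: located slot 1
  7: sum_active called with -3, 3
  8: stage result -1
Execution walk:
  screen_input([-5, -1, -4, 11, 2], -1) -> 1  [called from count_flags, line 10]
  count_flags([-5, -1, -4, 11, 2], -1) -> -3  [called from shape_report, line 26]
Log line origins:
  1: logged in main at line 42
  2: logged in shape_report at line 25
  3: logged in count_flags at line 9
  4: logged in screen_input at line 2
  5: logged in screen_input at line 5
  6: logged in count_flags at line 11
A correct fix: line 27: replace `==` with `<=`.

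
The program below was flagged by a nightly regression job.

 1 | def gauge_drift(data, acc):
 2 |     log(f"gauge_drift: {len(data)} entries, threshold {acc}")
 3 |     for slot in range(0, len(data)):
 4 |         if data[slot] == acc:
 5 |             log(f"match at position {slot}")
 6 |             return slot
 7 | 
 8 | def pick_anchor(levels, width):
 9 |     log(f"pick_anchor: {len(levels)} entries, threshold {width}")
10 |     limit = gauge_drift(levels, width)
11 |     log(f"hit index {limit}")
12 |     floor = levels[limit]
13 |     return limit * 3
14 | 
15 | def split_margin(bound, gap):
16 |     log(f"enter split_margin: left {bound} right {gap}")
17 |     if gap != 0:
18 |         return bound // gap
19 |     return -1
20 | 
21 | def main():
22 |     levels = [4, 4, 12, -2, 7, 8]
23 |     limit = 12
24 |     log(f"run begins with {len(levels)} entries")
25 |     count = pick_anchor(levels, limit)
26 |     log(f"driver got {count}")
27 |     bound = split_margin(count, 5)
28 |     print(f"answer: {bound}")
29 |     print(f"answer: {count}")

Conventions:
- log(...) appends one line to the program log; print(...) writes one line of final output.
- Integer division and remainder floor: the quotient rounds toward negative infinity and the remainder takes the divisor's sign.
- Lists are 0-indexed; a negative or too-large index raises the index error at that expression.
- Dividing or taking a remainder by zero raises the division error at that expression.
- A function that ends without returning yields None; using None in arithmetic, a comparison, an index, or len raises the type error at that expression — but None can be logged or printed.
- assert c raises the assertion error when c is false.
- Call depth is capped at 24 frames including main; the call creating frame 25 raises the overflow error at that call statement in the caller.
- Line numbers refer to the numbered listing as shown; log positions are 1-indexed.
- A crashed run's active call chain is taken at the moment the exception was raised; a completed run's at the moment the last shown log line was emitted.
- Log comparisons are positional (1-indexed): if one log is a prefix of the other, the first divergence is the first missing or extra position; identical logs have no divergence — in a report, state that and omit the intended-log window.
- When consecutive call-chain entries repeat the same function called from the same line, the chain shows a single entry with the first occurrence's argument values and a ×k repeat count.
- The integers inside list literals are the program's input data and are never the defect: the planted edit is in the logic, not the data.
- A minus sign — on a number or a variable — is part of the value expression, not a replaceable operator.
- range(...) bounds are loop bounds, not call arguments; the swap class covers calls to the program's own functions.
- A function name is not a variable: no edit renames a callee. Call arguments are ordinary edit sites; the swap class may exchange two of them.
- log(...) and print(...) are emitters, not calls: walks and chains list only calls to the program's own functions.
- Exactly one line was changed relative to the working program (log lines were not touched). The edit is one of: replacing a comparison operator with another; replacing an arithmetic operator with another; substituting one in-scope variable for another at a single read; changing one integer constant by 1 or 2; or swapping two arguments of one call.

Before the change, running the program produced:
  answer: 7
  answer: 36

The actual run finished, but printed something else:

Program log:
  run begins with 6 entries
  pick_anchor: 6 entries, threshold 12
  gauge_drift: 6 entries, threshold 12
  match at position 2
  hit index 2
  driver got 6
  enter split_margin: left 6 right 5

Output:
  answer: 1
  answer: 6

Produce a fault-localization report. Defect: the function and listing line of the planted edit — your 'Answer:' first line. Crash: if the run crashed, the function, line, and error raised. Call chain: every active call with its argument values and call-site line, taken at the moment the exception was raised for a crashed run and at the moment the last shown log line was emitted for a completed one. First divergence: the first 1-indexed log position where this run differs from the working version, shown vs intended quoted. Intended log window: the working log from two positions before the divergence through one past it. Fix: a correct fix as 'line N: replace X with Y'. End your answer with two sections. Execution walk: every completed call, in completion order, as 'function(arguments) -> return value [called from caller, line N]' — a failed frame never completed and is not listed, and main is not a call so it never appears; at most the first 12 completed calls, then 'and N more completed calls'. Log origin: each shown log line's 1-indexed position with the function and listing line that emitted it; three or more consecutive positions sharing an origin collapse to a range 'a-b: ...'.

Answer: the defect is in pick_anchor at line 13.
Key observation: Everything matches until log position 6, which reads 'driver got 6' in place of 'driver got 36'.
Call chain: main -> split_margin(6, 5) (called at line 27).
First divergence: at position 6 the run shows 'driver got 6' where the working version logs 'driver got 36'.
Intended log window:
  4: match at position 2
  5: hit index 2
  6: driver got 36
  7: enter split_margin: left 36 right 5
Execution walk:
  gauge_drift([4, 4, 12, -2, 7, 8], 12) -> 2  [called from pick_anchor, line 10]
  pick_anchor([4, 4, 12, -2, 7, 8], 12) -> 6  [called from main, line 25]
  split_margin(6, 5) -> 1  [called from main, line 27]
Log line origins:
  1: emitted by main (line 24)
  2: emitted by pick_anchor (line 9)
  3: emitted by gauge_drift (line 2)
  4: emitted by gauge_drift (line 5)
  5: emitted by pick_anchor (line 11)
  6: emitted by main (line 26)
  7: emitted by split_margin (line 16)
A correct fix: line 13: replace `limit` with `floor`.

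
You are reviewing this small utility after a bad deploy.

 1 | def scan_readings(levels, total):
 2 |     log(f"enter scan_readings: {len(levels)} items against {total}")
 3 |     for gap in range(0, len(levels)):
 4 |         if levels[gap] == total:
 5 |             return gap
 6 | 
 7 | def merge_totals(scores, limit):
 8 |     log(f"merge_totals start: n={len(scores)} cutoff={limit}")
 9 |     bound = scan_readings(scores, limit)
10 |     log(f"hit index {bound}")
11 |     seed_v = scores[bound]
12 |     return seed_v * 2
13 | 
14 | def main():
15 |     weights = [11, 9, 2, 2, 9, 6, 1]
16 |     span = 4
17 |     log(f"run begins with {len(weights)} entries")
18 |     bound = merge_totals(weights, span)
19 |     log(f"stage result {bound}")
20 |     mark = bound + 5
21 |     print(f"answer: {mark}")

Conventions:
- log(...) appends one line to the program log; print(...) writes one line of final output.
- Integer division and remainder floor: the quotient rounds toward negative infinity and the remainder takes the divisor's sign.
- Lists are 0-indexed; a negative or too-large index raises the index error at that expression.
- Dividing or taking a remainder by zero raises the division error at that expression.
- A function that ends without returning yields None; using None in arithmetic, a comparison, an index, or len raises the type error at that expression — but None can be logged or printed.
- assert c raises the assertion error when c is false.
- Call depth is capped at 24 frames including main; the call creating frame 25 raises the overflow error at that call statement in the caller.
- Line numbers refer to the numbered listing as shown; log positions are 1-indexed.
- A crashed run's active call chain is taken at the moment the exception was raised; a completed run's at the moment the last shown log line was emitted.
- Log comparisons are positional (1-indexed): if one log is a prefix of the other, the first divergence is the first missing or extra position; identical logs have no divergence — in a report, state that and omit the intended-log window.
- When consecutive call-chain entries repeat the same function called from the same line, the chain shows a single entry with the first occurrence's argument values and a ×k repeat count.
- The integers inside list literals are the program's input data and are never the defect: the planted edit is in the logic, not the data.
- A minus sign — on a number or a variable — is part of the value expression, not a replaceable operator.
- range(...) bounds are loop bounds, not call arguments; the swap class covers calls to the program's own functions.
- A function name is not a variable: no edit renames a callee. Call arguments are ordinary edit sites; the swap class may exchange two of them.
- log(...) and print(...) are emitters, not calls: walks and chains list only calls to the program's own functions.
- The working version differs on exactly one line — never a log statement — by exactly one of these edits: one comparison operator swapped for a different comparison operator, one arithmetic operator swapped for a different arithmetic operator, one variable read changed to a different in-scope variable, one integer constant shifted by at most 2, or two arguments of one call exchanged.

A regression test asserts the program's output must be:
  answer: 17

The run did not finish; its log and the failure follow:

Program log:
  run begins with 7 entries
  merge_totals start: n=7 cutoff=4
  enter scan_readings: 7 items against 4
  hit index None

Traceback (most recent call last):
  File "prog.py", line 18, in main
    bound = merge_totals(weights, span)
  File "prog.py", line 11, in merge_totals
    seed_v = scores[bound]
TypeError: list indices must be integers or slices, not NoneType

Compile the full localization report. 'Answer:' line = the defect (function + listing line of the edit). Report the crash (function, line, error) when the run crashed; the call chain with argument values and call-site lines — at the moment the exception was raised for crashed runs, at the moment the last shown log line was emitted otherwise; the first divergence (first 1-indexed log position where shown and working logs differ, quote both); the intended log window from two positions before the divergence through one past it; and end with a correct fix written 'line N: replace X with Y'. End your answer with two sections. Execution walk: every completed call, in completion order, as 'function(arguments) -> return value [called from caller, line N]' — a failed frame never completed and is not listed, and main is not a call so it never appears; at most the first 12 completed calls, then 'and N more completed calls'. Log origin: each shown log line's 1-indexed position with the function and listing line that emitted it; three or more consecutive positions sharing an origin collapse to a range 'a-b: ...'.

Answer: the defect is in main at line 16.
The tell: Log line 2 is where behavior first shows: 'merge_totals start: n=7 cutoff=4' appears instead of 'merge_totals start: n=7 cutoff=6'.
Crash: merge_totals, line 11, TypeError.
Call chain: main -> merge_totals([11, 9, 2, 2, 9, 6, 1], 4) (called at line 18).
First divergence: at position 2 the run shows 'merge_totals start: n=7 cutoff=4' where the working version logs 'merge_totals start: n=7 cutoff=6'.
Intended log window:
  1: run begins with 7 entries
  2: merge_totals start: n=7 cutoff=6
  3: enter scan_readings: 7 items against 6
Execution walk:
  scan_readings([11, 9, 2, 2, 9, 6, 1], 4) -> None  [called from merge_totals, line 9]
Origin of each log line:
  1: from main, line 17
  2: from merge_totals, line 8
  3: from scan_readings, line 2
  4: from merge_totals, line 10
A correct fix: line 16: replace `4` with `6`.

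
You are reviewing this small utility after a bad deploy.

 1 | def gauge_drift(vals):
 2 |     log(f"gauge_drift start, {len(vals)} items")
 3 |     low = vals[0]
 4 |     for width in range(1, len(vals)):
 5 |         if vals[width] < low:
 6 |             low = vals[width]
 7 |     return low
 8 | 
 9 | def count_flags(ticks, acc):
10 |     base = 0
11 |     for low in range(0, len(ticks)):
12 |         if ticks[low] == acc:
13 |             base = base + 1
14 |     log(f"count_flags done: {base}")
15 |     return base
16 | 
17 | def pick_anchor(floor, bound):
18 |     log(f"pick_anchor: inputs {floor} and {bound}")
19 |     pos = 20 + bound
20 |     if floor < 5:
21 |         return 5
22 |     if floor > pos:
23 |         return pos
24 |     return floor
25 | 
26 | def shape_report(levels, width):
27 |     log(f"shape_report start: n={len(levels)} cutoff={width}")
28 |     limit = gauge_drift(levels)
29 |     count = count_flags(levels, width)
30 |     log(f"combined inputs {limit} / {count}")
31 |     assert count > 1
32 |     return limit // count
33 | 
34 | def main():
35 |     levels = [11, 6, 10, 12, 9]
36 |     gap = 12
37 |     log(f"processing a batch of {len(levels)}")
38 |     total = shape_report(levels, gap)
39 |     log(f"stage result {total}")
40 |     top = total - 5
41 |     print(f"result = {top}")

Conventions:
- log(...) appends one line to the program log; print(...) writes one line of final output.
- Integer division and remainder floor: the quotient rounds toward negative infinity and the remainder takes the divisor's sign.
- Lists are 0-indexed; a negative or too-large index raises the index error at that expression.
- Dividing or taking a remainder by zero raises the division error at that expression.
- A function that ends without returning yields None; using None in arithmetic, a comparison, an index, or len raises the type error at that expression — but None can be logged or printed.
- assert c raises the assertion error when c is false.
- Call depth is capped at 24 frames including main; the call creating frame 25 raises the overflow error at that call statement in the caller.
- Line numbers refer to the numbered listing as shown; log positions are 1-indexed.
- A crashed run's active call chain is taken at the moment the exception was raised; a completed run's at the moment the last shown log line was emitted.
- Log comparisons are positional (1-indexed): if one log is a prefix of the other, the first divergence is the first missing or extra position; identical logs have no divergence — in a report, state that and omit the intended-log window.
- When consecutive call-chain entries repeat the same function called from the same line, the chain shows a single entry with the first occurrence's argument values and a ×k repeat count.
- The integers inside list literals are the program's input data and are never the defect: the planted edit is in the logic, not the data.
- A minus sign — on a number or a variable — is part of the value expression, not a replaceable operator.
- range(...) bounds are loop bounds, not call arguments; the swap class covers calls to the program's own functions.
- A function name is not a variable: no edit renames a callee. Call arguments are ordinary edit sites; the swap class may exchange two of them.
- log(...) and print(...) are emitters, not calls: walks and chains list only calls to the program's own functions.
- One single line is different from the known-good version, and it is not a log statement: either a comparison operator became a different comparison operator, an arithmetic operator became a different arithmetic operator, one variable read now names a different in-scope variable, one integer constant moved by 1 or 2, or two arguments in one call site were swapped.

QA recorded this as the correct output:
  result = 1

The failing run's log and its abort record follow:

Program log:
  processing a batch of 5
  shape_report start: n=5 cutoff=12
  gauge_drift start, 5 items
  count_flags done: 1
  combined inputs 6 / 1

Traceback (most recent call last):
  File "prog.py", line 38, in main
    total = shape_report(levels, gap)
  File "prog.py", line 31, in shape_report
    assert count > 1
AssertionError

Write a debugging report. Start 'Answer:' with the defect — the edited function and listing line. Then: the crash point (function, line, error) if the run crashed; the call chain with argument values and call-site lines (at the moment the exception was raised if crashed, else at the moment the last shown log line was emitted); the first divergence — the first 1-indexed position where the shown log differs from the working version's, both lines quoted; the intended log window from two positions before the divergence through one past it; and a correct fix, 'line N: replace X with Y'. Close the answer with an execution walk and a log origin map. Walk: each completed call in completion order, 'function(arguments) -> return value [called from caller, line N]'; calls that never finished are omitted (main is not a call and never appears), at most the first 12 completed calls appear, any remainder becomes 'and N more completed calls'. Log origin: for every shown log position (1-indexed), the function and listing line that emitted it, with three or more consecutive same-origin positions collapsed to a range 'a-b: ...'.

Answer: the defect is in shape_report at line 31.
Core observation: The log ends early — 5 lines, where the working version next logs 'stage result 6'.
Crash: shape_report, line 31, AssertionError.
Call chain: main -> shape_report([11, 6, 10, 12, 9], 12) (called at line 38).
First divergence: position 6; the shown log stops at 5 lines while the working version next logs 'stage result 6'.
Intended log window:
  4: count_flags done: 1
  5: combined inputs 6 / 1
  6: stage result 6
Execution walk:
  gauge_drift([11, 6, 10, 12, 9]) -> 6  [called from shape_report, line 28]
  count_flags([11, 6, 10, 12, 9], 12) -> 1  [called from shape_report, line 29]
Log origin:
  1: logged in main at line 37
  2: logged in shape_report at line 27
  3: logged in gauge_drift at line 2
  4: logged in count_flags at line 14
  5: logged in shape_report at line 30
A correct fix: line 31: replace `1` with `0`.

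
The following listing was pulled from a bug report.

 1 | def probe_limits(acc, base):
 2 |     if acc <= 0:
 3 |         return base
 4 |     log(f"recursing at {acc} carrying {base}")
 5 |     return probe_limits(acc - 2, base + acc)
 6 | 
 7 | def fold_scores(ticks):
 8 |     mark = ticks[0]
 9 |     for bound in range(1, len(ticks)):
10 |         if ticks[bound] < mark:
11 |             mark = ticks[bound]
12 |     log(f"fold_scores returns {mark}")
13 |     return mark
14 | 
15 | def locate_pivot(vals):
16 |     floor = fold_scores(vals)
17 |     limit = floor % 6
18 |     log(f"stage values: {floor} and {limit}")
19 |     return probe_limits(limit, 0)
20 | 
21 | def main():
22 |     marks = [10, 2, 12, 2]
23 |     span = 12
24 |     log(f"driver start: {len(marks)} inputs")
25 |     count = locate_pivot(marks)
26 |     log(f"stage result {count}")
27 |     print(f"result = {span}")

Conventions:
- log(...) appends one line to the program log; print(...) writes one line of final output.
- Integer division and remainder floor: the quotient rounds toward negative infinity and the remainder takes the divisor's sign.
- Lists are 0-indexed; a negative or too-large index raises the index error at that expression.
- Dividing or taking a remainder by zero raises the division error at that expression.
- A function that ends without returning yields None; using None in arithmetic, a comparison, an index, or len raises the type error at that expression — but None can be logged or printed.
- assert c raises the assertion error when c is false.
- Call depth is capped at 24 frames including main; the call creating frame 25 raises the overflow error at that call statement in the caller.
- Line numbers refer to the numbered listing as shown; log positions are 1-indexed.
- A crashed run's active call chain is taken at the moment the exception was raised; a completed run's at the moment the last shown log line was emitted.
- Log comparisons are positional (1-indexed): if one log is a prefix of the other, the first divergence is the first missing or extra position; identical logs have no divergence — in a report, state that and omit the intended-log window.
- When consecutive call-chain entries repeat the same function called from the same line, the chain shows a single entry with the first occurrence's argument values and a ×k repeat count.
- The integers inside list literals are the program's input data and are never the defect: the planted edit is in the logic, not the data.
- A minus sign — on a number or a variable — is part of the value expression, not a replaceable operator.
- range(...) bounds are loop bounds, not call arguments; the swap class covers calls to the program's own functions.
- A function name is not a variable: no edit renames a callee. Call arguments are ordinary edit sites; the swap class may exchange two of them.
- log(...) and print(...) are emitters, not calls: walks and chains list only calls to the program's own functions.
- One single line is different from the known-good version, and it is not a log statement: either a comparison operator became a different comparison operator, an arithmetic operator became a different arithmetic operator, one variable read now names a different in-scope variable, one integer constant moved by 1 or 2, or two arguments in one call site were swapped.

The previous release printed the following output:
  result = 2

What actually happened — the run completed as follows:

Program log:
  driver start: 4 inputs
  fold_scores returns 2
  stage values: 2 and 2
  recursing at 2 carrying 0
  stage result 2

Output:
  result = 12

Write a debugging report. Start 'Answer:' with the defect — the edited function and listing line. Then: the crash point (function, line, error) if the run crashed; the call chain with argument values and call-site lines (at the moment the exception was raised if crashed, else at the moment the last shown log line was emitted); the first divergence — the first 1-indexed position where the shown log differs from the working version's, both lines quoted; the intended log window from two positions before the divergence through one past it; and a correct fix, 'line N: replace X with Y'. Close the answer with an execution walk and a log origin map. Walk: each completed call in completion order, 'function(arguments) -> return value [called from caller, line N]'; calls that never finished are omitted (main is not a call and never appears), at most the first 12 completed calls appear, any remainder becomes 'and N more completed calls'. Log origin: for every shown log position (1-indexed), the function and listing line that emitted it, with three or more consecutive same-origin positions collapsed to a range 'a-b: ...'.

Answer: the defect is in main at line 27.
Key observation: No log line changed; the fault shows up purely in the output.
Call chain: main.
First divergence: there is none — every log position agrees.
Execution walk:
  fold_scores([10, 2, 12, 2]) -> 2  [called from locate_pivot, line 16]
  probe_limits(0, 2) -> 2  [called from probe_limits, line 5]
  probe_limits(2, 0) -> 2  [called from locate_pivot, line 19]
  locate_pivot([10, 2, 12, 2]) -> 2  [called from main, line 25]
Log line origins:
  1: emitted by main (line 24)
  2: emitted by fold_scores (line 12)
  3: emitted by locate_pivot (line 18)
  4: emitted by probe_limits (line 4)
  5: emitted by main (line 26)
A correct fix: line 27: replace `span` with `count`.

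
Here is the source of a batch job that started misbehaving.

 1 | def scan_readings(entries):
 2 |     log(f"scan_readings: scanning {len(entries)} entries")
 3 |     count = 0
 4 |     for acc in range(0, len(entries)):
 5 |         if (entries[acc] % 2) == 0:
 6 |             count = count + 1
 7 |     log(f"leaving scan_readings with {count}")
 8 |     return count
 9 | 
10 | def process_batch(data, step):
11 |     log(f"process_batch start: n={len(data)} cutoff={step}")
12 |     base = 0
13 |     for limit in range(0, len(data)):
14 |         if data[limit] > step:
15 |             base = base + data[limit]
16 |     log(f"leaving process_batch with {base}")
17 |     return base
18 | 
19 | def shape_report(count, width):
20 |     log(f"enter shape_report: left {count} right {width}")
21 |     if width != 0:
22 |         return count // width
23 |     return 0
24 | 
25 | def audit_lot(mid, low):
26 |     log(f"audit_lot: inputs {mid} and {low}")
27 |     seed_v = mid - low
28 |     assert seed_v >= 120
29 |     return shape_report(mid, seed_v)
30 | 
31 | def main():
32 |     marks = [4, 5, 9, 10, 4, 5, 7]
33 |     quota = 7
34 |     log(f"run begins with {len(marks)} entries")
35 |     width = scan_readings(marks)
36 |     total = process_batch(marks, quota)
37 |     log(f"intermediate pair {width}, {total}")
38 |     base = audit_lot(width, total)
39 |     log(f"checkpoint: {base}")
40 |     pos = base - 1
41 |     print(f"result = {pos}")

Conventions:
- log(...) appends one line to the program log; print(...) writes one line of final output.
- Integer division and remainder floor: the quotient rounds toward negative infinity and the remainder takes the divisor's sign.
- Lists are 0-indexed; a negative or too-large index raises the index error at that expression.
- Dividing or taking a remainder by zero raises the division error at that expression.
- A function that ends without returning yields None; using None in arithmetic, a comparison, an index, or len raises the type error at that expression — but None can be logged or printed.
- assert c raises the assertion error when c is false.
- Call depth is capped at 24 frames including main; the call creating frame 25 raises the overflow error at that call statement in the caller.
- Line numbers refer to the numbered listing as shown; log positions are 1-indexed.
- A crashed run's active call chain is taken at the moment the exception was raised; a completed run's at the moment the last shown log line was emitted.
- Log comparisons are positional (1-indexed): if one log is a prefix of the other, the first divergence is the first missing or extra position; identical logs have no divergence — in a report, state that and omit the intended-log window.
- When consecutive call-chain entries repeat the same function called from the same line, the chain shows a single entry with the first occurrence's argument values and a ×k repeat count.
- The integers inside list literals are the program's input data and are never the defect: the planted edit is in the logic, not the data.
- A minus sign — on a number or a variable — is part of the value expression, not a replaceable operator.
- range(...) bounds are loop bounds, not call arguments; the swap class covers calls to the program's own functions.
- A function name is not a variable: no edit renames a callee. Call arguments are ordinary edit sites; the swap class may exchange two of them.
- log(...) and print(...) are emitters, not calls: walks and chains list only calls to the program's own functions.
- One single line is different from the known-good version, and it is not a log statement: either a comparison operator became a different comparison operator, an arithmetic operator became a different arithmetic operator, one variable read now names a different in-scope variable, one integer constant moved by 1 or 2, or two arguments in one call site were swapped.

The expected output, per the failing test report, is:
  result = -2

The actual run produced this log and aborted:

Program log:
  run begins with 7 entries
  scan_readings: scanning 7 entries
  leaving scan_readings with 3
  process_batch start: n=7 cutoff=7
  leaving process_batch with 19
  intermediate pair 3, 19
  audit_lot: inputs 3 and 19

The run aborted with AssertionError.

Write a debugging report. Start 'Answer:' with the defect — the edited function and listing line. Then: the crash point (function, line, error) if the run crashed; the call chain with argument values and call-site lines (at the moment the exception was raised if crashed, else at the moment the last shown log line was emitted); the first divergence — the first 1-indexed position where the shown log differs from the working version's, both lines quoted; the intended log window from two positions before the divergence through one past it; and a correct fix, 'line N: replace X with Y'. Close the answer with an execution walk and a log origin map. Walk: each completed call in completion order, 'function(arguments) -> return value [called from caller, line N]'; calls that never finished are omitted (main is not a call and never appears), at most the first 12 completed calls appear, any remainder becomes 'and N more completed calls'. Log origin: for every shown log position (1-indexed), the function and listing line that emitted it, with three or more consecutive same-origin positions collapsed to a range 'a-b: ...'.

Answer: the defect is in audit_lot at line 28.
The tell: After 7 matching log lines the faulty run goes silent, while the working version continues with 'enter shape_report: left 3 right -16'.
Crash: audit_lot, line 28, AssertionError.
Call chain: main -> audit_lot(3, 19) (called at line 38).
First divergence: position 8 — the faulty run's log ends after 7 lines; the working version continues with 'enter shape_report: left 3 right -16'.
Intended log window:
  6: intermediate pair 3, 19
  7: audit_lot: inputs 3 and 19
  8: enter shape_report: left 3 right -16
  9: checkpoint: -1
Execution walk:
  scan_readings([4, 5, 9, 10, 4, 5, 7]) -> 3  [called from main, line 35]
  process_batch([4, 5, 9, 10, 4, 5, 7], 7) -> 19  [called from main, line 36]
Log origins:
  1: from main, line 34
  2: from scan_readings, line 2
  3: from scan_readings, line 7
  4: from process_batch, line 11
  5: from process_batch, line 16
  6: from main, line 37
  7: from audit_lot, line 26
A correct fix: line 28: replace `>=` with `<=`.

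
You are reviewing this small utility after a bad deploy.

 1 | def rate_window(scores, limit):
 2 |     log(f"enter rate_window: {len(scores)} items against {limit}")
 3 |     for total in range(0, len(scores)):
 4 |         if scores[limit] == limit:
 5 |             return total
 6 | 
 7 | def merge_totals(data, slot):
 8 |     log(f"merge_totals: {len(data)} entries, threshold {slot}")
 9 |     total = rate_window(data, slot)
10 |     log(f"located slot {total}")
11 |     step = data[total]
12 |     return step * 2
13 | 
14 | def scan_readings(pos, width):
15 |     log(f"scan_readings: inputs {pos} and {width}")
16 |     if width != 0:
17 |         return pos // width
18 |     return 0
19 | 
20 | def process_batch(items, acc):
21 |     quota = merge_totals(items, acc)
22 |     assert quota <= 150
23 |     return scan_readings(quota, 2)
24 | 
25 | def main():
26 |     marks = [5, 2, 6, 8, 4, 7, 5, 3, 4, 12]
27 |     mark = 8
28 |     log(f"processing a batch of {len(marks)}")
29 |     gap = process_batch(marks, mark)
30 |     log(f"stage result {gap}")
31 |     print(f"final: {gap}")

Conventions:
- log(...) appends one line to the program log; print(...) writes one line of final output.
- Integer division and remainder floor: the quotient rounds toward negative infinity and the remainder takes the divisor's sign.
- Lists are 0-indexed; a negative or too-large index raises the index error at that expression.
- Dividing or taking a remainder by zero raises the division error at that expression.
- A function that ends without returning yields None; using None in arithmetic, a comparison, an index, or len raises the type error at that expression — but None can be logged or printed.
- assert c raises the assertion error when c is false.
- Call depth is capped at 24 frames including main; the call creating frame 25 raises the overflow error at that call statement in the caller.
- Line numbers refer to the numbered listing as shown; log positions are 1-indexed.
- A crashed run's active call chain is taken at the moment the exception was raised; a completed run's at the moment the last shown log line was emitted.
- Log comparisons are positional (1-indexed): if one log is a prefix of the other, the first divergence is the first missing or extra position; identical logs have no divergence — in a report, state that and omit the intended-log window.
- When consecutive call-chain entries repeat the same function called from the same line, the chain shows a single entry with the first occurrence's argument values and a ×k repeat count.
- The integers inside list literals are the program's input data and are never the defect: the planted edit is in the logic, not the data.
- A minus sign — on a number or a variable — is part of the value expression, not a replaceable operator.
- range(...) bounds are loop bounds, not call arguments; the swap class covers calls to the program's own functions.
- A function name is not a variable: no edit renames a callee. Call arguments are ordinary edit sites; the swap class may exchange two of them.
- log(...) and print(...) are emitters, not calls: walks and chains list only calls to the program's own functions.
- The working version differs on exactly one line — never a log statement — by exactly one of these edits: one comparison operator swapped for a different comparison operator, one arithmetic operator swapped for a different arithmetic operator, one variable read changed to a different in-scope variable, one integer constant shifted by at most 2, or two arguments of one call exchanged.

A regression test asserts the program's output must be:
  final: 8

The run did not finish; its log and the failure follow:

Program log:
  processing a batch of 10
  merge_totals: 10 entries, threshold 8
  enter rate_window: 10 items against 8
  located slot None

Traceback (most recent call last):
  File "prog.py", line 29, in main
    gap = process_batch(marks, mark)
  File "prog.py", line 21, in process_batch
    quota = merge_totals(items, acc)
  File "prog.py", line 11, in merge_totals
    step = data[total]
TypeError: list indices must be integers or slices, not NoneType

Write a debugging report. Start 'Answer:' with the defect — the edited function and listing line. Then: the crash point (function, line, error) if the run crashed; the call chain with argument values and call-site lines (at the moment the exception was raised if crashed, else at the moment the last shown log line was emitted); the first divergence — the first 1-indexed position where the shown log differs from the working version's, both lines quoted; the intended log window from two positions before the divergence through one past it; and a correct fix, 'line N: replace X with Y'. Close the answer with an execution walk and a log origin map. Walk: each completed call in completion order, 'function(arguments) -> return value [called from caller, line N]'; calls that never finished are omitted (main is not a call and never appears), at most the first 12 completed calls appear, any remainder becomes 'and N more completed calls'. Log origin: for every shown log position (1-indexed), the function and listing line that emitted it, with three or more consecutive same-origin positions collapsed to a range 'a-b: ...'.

Answer: the defect is in rate_window at line 4.
The tell: Position 4 is the first bad log line: 'located slot None' should read 'located slot 3'.
Crash: merge_totals, line 11, TypeError.
Call chain: main -> process_batch([5, 2, 6, 8, 4, 7, 5, 3, 4, 12], 8) (called at line 29) -> merge_totals([5, 2, 6, 8, 4, 7, 5, 3, 4, 12], 8) (called at line 21).
First divergence: at position 4 the run shows 'located slot None' where the working version logs 'located slot 3'.
Intended log window:
  2: merge_totals: 10 entries, threshold 8
  3: enter rate_window: 10 items against 8
  4: located slot 3
  5: scan_readings: inputs 16 and 2
Execution walk:
  rate_window([5, 2, 6, 8, 4, 7, 5, 3, 4, 12], 8) -> None  [called from merge_totals, line 9]
Log origins:
  1: emitted by main (line 28)
  2: emitted by merge_totals (line 8)
  3: emitted by rate_window (line 2)
  4: emitted by merge_totals (line 10)
A correct fix: line 4: replace `scores[limit]` with `scores[total]`.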